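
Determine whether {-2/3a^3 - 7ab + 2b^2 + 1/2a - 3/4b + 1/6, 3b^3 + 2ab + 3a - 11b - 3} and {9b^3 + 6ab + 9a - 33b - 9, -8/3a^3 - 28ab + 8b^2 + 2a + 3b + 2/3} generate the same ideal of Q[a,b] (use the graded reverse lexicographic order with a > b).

Two ideals are equal iff their reduced Gröbner bases coincide (the reduced basis is unique for a fixed ordering).
Buchberger on the first generating set:
f_1 = -2/3a^3 - 7ab + 2b^2 + 1/2a - 3/4b + 1/6, LT = a^3.
f_2 = 3b^3 + 2ab + 3a - 11b - 3, LT = b^3.

The S-polynomials (S(f_1,f_2)) all reduce to 0 modulo the current basis, so we have a Gröbner basis.
Inter-reduce: drop elements whose leading term is divisible by another's, tail-reduce, and make monic.
Reduced Gröbner basis: {a^3 + 21/2ab - 3b^2 - 3/4a + 9/8b - 1/4, b^3 + 2/3ab + a - 11/3b - 1}.

Buchberger on the second generating set:
h_1 = 9b^3 + 6ab + 9a - 33b - 9, LT = b^3.
h_2 = -8/3a^3 - 28ab + 8b^2 + 2a + 3b + 2/3, LT = a^3.

The S-polynomials (S(h_1,h_2)) all reduce to 0 modulo the current basis, so we have a Gröbner basis.
Inter-reduce: drop elements whose leading term is divisible by another's, tail-reduce, and make monic.
Reduced Gröbner basis: {a^3 + 21/2ab - 3b^2 - 3/4a - 9/8b - 1/4, b^3 + 2/3ab + a - 11/3b - 1}.

These differ, so the ideals are not equal.
The choice of monomial ordering does not affect the verdict — as long as both bases are computed under the same ordering, their equality decides ideal equality.

No, the ideals differ.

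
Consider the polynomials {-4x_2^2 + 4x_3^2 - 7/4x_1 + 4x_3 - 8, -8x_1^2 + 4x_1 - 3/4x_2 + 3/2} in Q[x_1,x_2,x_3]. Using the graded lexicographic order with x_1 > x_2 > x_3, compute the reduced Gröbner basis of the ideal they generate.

f_1 = -4x_2^2 + 4x_3^2 - 7/4x_1 + 4x_3 - 8, LT = x_2^2.
f_2 = -8x_1^2 + 4x_1 - 3/4x_2 + 3/2, LT = x_1^2.

The S-polynomials (S(f_1,f_2)) all reduce to 0 modulo the current basis, so we have a Gröbner basis.

G = {x_1^2 - 1/2x_1 + 3/32x_2 - 3/16, x_2^2 - x_3^2 + 7/16x_1 - x_3 + 2}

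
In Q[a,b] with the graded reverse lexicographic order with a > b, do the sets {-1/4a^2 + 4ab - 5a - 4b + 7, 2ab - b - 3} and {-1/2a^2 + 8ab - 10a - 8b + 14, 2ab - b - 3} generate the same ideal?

Yes, the ideals are equal.

Equality of ideals is decidable: compute both reduced Gröbner bases (unique for the ordering) and check whether they agree.
Buchberger on the first generating set:
f_1 = -1/4a^2 + 4ab - 5a - 4b + 7, LT = a^2.
f_2 = 2ab - b - 3, LT = ab.

S(f_1,f_2): lcm = a^2b. S = -16ab^2 + 41/2ab + 16b^2 + 3/2a - 28b.
  leading term ab^2: subtract (-8b)·f_2 from -16ab^2 + 41/2ab + 16b^2 + 3/2a - 28b → 41/2ab + 8b^2 + 3/2a - 52b
  leading term ab: subtract (41/4)·f_2 from 41/2ab + 8b^2 + 3/2a - 52b → 8b^2 + 3/2a - 167/4b + 123/4
  leading term b^2: no divisor's leading term divides it; move 8b^2 to the remainder.
  leading term a: no divisor's leading term divides it; move 3/2a to the remainder.
  leading term b: no divisor's leading term divides it; move -167/4b to the remainder.
  leading term 1: no divisor's leading term divides it; move 123/4 to the remainder.
  remainder 8b^2 + 3/2a - 167/4b + 123/4 ≠ 0; add g_3 = 8b^2 + 3/2a - 167/4b + 123/4 to the basis.

S(f_1,g_3): leading monomials are coprime, so the S-polynomial reduces to 0 (Buchberger's first criterion).
S(f_2,g_3): lcm = ab^2. S = -3/16a^2 + 167/32ab - 1/2b^2 - 123/32a - 3/2b.
  leading term a^2: subtract (3/4)·f_1 from -3/16a^2 + 167/32ab - 1/2b^2 - 123/32a - 3/2b → 71/32ab - 1/2b^2 - 3/32a + 3/2b - 21/4
  leading term ab: subtract (71/64)·f_2 from 71/32ab - 1/2b^2 - 3/32a + 3/2b - 21/4 → -1/2b^2 - 3/32a + 167/64b - 123/64
  leading term b^2: subtract (-1/16)·g_3 from -1/2b^2 - 3/32a + 167/64b - 123/64 → 0
  remainder 0.

Every S-polynomial of the final basis reduces to 0, so we have a Gröbner basis.
Inter-reduce: drop elements whose leading term is divisible by another's, tail-reduce, and make monic.
Reduced Gröbner basis: {a^2 + 20a + 8b - 52, ab - 1/2b - 3/2, b^2 + 3/16a - 167/32b + 123/32}.

Buchberger on the second generating set:
h_1 = -1/2a^2 + 8ab - 10a - 8b + 14, LT = a^2.
h_2 = 2ab - b - 3, LT = ab.

S(h_1,h_2): lcm = a^2b. S = -16ab^2 + 41/2ab + 16b^2 + 3/2a - 28b.
  leading term ab^2: subtract (-8b)·h_2 from -16ab^2 + 41/2ab + 16b^2 + 3/2a - 28b → 41/2ab + 8b^2 + 3/2a - 52b
  leading term ab: subtract (41/4)·h_2 from 41/2ab + 8b^2 + 3/2a - 52b → 8b^2 + 3/2a - 167/4b + 123/4
  leading term b^2: no divisor's leading term divides it; move 8b^2 to the remainder.
  leading term a: no divisor's leading term divides it; move 3/2a to the remainder.
  leading term b: no divisor's leading term divides it; move -167/4b to the remainder.
  leading term 1: no divisor's leading term divides it; move 123/4 to the remainder.
  remainder 8b^2 + 3/2a - 167/4b + 123/4 ≠ 0; add k_3 = 8b^2 + 3/2a - 167/4b + 123/4 to the basis.

S(h_1,k_3): leading monomials are coprime, so the S-polynomial reduces to 0 (Buchberger's first criterion).
S(h_2,k_3): lcm = ab^2. S = -3/16a^2 + 167/32ab - 1/2b^2 - 123/32a - 3/2b.
  leading term a^2: subtract (3/8)·h_1 from -3/16a^2 + 167/32ab - 1/2b^2 - 123/32a - 3/2b → 71/32ab - 1/2b^2 - 3/32a + 3/2b - 21/4
  leading term ab: subtract (71/64)·h_2 from 71/32ab - 1/2b^2 - 3/32a + 3/2b - 21/4 → -1/2b^2 - 3/32a + 167/64b - 123/64
  leading term b^2: subtract (-1/16)·k_3 from -1/2b^2 - 3/32a + 167/64b - 123/64 → 0
  remainder 0.

Every S-polynomial of the final basis reduces to 0, so we have a Gröbner basis.
Inter-reduce: drop elements whose leading term is divisible by another's, tail-reduce, and make monic.
Reduced Gröbner basis: {a^2 + 20a + 8b - 52, ab - 1/2b - 3/2, b^2 + 3/16a - 167/32b + 123/32}.

These coincide, so the ideals are equal.
The choice of monomial ordering does not affect the verdict — as long as both bases are computed under the same ordering, their equality decides ideal equality.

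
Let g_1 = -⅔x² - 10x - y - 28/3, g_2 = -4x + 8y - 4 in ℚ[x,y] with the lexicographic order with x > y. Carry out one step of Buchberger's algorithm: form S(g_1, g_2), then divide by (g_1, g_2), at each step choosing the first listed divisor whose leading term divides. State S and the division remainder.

S(g_1, g_2) = 2xy + 14x + 3/2y + 14; remainder on division = 4y² + 55/2y.

lcm(LM(g_1), LM(g_2)) = x².
S = (lcm/LT(g_1))·g_1 − (lcm/LT(g_2))·g_2 = 2xy + 14x + 3/2y + 14.
Reduce S modulo (g_1, g_2) in that order:
  leading term xy: subtract (-½y)·g_2 from 2xy + 14x + 3/2y + 14 → 14x + 4y² - ½y + 14
  leading term x: subtract (-7/2)·g_2 from 14x + 4y² - ½y + 14 → 4y² + 55/2y
  leading term y²: no divisor's leading term divides it; move 4y² to the remainder.
  leading term y: no divisor's leading term divides it; move 55/2y to the remainder.
The remainder 4y² + 55/2y is nonzero, so it would be added as the next basis element.
An S-polynomial is built so that the two leading terms cancel; whether anything survives reduction is exactly the Gröbner-basis criterion.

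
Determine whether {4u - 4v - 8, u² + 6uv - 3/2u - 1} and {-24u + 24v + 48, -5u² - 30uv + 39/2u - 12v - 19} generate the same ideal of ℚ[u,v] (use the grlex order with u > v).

Yes, the ideals are equal.

Equality of ideals is decidable: compute both reduced Gröbner bases (unique for the ordering) and check whether they agree.
Buchberger on the first generating set:
f_1 = 4u - 4v - 8, LT = u.
f_2 = u² + 6uv - 3/2u - 1, LT = u².

S(f_1,f_2): lcm = u². S = -7uv - ½u + 1.
  leading term uv: subtract (-7/4v)·f_1 from -7uv - ½u + 1 → -7v² - ½u - 14v + 1
  leading term v²: no divisor's leading term divides it; move -7v² to the remainder.
  leading term u: subtract (-⅛)·f_1 from -½u - 14v + 1 → -29/2v
  leading term v: no divisor's leading term divides it; move -29/2v to the remainder.
  remainder -7v² - 29/2v ≠ 0; add g_3 = -7v² - 29/2v to the basis.

The other S-polynomials (S(f_1,g_3), S(f_2,g_3)) all reduce to 0 modulo the current basis, so we have a Gröbner basis.
Inter-reduce: drop elements whose leading term is divisible by another's, tail-reduce, and make monic.
Reduced Gröbner basis: {v² + 29/14v, u - v - 2}.

Buchberger on the second generating set:
h_1 = -24u + 24v + 48, LT = u.
h_2 = -5u² - 30uv + 39/2u - 12v - 19, LT = u².

S(h_1,h_2): lcm = u². S = -7uv + 19/10u - 12/5v - 19/5.
  leading term uv: subtract (7/24v)·h_1 from -7uv + 19/10u - 12/5v - 19/5 → -7v² + 19/10u - 82/5v - 19/5
  leading term v²: no divisor's leading term divides it; move -7v² to the remainder.
  leading term u: subtract (-19/240)·h_1 from 19/10u - 82/5v - 19/5 → -29/2v
  leading term v: no divisor's leading term divides it; move -29/2v to the remainder.
  remainder -7v² - 29/2v ≠ 0; add k_3 = -7v² - 29/2v to the basis.

The other S-polynomials (S(h_1,k_3), S(h_2,k_3)) all reduce to 0 modulo the current basis, so we have a Gröbner basis.
Inter-reduce: drop elements whose leading term is divisible by another's, tail-reduce, and make monic.
Reduced Gröbner basis: {v² + 29/14v, u - v - 2}.

These coincide, so the ideals are equal.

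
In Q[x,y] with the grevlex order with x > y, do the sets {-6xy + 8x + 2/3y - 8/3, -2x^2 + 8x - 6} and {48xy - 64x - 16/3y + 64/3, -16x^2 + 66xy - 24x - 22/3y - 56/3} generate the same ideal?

Since reduced Gröbner bases are canonical representatives of ideals under a given ordering, it suffices to compute and compare them.
Buchberger on the first generating set:
f_1 = -6xy + 8x + 2/3y - 8/3, LT = xy.
f_2 = -2x^2 + 8x - 6, LT = x^2.

S(f_1,f_2): lcm = x^2y. S = -4/3x^2 + 35/9xy + 4/9x - 3y.
  reduce S modulo (f_1, f_2):
  remainder 8/27x - 208/81y + 184/81 ≠ 0; add g_3 = 8/27x - 208/81y + 184/81 to the basis.

S(f_1,g_3): lcm = xy. S = 26/3y^2 - 4/3x - 70/9y + 4/9.
  reduce S modulo (f_1, f_2, g_3):
  remainder 26/3y^2 - 58/3y + 32/3 ≠ 0; add g_4 = 26/3y^2 - 58/3y + 32/3 to the basis.

The other S-polynomials (S(f_2,g_3), S(f_1,g_4), S(f_2,g_4), S(g_3,g_4)) all reduce to 0 modulo the current basis, so we have a Gröbner basis.
Inter-reduce: drop elements whose leading term is divisible by another's, tail-reduce, and make monic.
Reduced Gröbner basis: {y^2 - 29/13y + 16/13, x - 26/3y + 23/3}.

Buchberger on the second generating set:
h_1 = 48xy - 64x - 16/3y + 64/3, LT = xy.
h_2 = -16x^2 + 66xy - 24x - 22/3y - 56/3, LT = x^2.

S(h_1,h_2): lcm = x^2y. S = 33/8xy^2 - 4/3x^2 - 29/18xy - 11/24y^2 + 4/9x - 7/6y.
  reduce S modulo (h_1, h_2):
  remainder 8/27x - 208/81y + 184/81 ≠ 0; add k_3 = 8/27x - 208/81y + 184/81 to the basis.

S(h_1,k_3): lcm = xy. S = 26/3y^2 - 4/3x - 70/9y + 4/9.
  reduce S modulo (h_1, h_2, k_3):
  remainder 26/3y^2 - 58/3y + 32/3 ≠ 0; add k_4 = 26/3y^2 - 58/3y + 32/3 to the basis.

The other S-polynomials (S(h_2,k_3), S(h_1,k_4), S(h_2,k_4), S(k_3,k_4)) all reduce to 0 modulo the current basis, so we have a Gröbner basis.
Inter-reduce: drop elements whose leading term is divisible by another's, tail-reduce, and make monic.
Reduced Gröbner basis: {y^2 - 29/13y + 16/13, x - 26/3y + 23/3}.

These coincide, so the ideals are equal.

Yes, the ideals are equal.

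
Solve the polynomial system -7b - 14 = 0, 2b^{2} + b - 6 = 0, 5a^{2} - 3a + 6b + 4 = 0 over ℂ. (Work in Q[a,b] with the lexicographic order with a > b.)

{(-1, -2), (8/5, -2)}

Compute a lex Gröbner basis by Buchberger's algorithm.
f_1 = -7b - 14, LT = b.
f_2 = 2b^{2} + b - 6, LT = b^{2}.
f_3 = 5a^{2} - 3a + 6b + 4, LT = a^{2}.

The S-polynomials (S(f_1,f_2), S(f_1,f_3), S(f_2,f_3)) all reduce to 0 modulo the current basis, so we have a Gröbner basis.
Inter-reduce: drop elements whose leading term is divisible by another's, tail-reduce, and make monic.
Reduced Gröbner basis: {a^{2} - \tfrac{3}{5}a - \tfrac{8}{5}, b + 2}.

Since the basis is lex-ordered, b + 2 is univariate in b. Its roots are {-2}. Back-substituting each root into the other basis elements fixes the other coordinates.
  b = -2: the earlier basis element becomes a^{2} - \tfrac{3}{5}a - \tfrac{8}{5} = 0, giving a = -1, 8/5 — points (-1, -2), (8/5, -2).
Substituting each solution back into the original system confirms all equations vanish.
This is the nonlinear analogue of row-reducing a linear system.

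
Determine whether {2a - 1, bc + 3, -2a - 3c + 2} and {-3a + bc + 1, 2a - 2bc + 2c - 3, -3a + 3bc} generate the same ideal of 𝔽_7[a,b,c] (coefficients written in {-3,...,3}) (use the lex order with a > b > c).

Two ideals are equal iff their reduced Gröbner bases coincide (the reduced basis is unique for a fixed ordering).
Buchberger on the first generating set:
f_1 = 2a - 1, LT = a.
f_2 = bc + 3, LT = bc.
f_3 = -2a - 3c + 2, LT = a.

S(f_1,f_3): lcm = a. S = 2c - 3.
  leading term c: no divisor's leading term divides it; move 2c to the remainder.
  leading term 1: no divisor's leading term divides it; move -3 to the remainder.
  remainder 2c - 3 ≠ 0; add g_4 = 2c - 3 to the basis.

S(f_2,g_4): lcm = bc. S = -2b + 3.
  leading term b: no divisor's leading term divides it; move -2b to the remainder.
  leading term 1: no divisor's leading term divides it; move 3 to the remainder.
  remainder -2b + 3 ≠ 0; add g_5 = -2b + 3 to the basis.

The other S-polynomials (S(f_1,f_2), S(f_2,f_3), S(f_1,g_4), S(f_3,g_4), S(f_1,g_5), S(f_2,g_5), S(f_3,g_5), S(g_4,g_5)) all reduce to 0 modulo the current basis, so we have a Gröbner basis.
Inter-reduce: drop elements whose leading term is divisible by another's, tail-reduce, and make monic.
Reduced Gröbner basis: {a + 3, b + 2, c + 2}.

Buchberger on the second generating set:
h_1 = -3a + bc + 1, LT = a.
h_2 = 2a - 2bc + 2c - 3, LT = a.
h_3 = -3a + 3bc, LT = a.

S(h_1,h_2): lcm = a. S = 3bc - c.
  leading term bc: no divisor's leading term divides it; move 3bc to the remainder.
  leading term c: no divisor's leading term divides it; move -c to the remainder.
  remainder 3bc - c ≠ 0; add k_4 = 3bc - c to the basis.

S(h_1,h_3): lcm = a. S = 3bc + 2.
  leading term bc: subtract (1)·k_4 from 3bc + 2 → c + 2
  leading term c: no divisor's leading term divides it; move c to the remainder.
  leading term 1: no divisor's leading term divides it; move 2 to the remainder.
  remainder c + 2 ≠ 0; add k_5 = c + 2 to the basis.

S(k_4,k_5): lcm = bc. S = -2b + 2c.
  leading term b: no divisor's leading term divides it; move -2b to the remainder.
  leading term c: subtract (2)·k_5 from 2c → 3
  leading term 1: no divisor's leading term divides it; move 3 to the remainder.
  remainder -2b + 3 ≠ 0; add k_6 = -2b + 3 to the basis.

The other S-polynomials (S(h_2,h_3), S(h_1,k_4), S(h_2,k_4), S(h_3,k_4), S(h_1,k_5), S(h_2,k_5), S(h_3,k_5), S(h_1,k_6), S(h_2,k_6), S(h_3,k_6), S(k_4,k_6), S(k_5,k_6)) all reduce to 0 modulo the current basis, so we have a Gröbner basis.
Inter-reduce: drop elements whose leading term is divisible by another's, tail-reduce, and make monic.
Reduced Gröbner basis: {a + 3, b + 2, c + 2}.

Same reduced basis, so the two generating sets span the same ideal.

Yes, the ideals are equal.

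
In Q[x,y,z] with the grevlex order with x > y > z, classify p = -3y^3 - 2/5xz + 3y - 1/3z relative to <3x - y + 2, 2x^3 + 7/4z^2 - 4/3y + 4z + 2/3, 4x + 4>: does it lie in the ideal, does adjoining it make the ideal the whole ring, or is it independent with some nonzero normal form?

First compute the reduced Gröbner basis of I by Buchberger's algorithm.
f_1 = 3x - y + 2, LT = x.
f_2 = 2x^3 + 7/4z^2 - 4/3y + 4z + 2/3, LT = x^3.
f_3 = 4x + 4, LT = x.

S(f_1,f_2): lcm = x^3. S = -1/3x^2y + 2/3x^2 - 7/8z^2 + 2/3y - 2z - 1/3.
  leading term x^2y: subtract (-1/9xy)·f_1 from -1/3x^2y + 2/3x^2 - 7/8z^2 + 2/3y - 2z - 1/3 → -1/9xy^2 + 2/3x^2 + 2/9xy - 7/8z^2 + 2/3y - 2z - 1/3
  leading term xy^2: subtract (-1/27y^2)·f_1 from -1/9xy^2 + 2/3x^2 + 2/9xy - 7/8z^2 + 2/3y - 2z - 1/3 → -1/27y^3 + 2/3x^2 + 2/9xy + 2/27y^2 - 7/8z^2 + 2/3y - 2z - 1/3
  leading term y^3: no divisor's leading term divides it; move -1/27y^3 to the remainder.
  leading term x^2: subtract (2/9x)·f_1 from 2/3x^2 + 2/9xy + 2/27y^2 - 7/8z^2 + 2/3y - 2z - 1/3 → 4/9xy + 2/27y^2 - 7/8z^2 - 4/9x + 2/3y - 2z - 1/3
  leading term xy: subtract (4/27y)·f_1 from 4/9xy + 2/27y^2 - 7/8z^2 - 4/9x + 2/3y - 2z - 1/3 → 2/9y^2 - 7/8z^2 - 4/9x + 10/27y - 2z - 1/3
  leading term y^2: no divisor's leading term divides it; move 2/9y^2 to the remainder.
  leading term z^2: no divisor's leading term divides it; move -7/8z^2 to the remainder.
  leading term x: subtract (-4/27)·f_1 from -4/9x + 10/27y - 2z - 1/3 → 2/9y - 2z - 1/27
  leading term y: no divisor's leading term divides it; move 2/9y to the remainder.
  leading term z: no divisor's leading term divides it; move -2z to the remainder.
  leading term 1: no divisor's leading term divides it; move -1/27 to the remainder.
  remainder -1/27y^3 + 2/9y^2 - 7/8z^2 + 2/9y - 2z - 1/27 ≠ 0; add h_4 = -1/27y^3 + 2/9y^2 - 7/8z^2 + 2/9y - 2z - 1/27 to the basis.

S(f_1,f_3): lcm = x. S = -1/3y - 1/3.
  leading term y: no divisor's leading term divides it; move -1/3y to the remainder.
  leading term 1: no divisor's leading term divides it; move -1/3 to the remainder.
  remainder -1/3y - 1/3 ≠ 0; add h_5 = -1/3y - 1/3 to the basis.

S(f_2,f_3): lcm = x^3. S = -x^2 + 7/8z^2 - 2/3y + 2z + 1/3.
  leading term x^2: subtract (-1/3x)·f_1 from -x^2 + 7/8z^2 - 2/3y + 2z + 1/3 → -1/3xy + 7/8z^2 + 2/3x - 2/3y + 2z + 1/3
  leading term xy: subtract (-1/9y)·f_1 from -1/3xy + 7/8z^2 + 2/3x - 2/3y + 2z + 1/3 → -1/9y^2 + 7/8z^2 + 2/3x - 4/9y + 2z + 1/3
  leading term y^2: subtract (1/3y)·h_5 from -1/9y^2 + 7/8z^2 + 2/3x - 4/9y + 2z + 1/3 → 7/8z^2 + 2/3x - 1/3y + 2z + 1/3
  leading term z^2: no divisor's leading term divides it; move 7/8z^2 to the remainder.
  leading term x: subtract (2/9)·f_1 from 2/3x - 1/3y + 2z + 1/3 → -1/9y + 2z - 1/9
  leading term y: subtract (1/3)·h_5 from -1/9y + 2z - 1/9 → 2z
  leading term z: no divisor's leading term divides it; move 2z to the remainder.
  remainder 7/8z^2 + 2z ≠ 0; add h_6 = 7/8z^2 + 2z to the basis.

The other S-polynomials (S(f_1,h_4), S(f_2,h_4), S(f_3,h_4), S(f_1,h_5), S(f_2,h_5), S(f_3,h_5), S(h_4,h_5), S(f_1,h_6), S(f_2,h_6), S(f_3,h_6), S(h_4,h_6), S(h_5,h_6)) all reduce to 0 modulo the current basis, so we have a Gröbner basis.
Inter-reduce: drop elements whose leading term is divisible by another's, tail-reduce, and make monic.
Reduced Gröbner basis: {z^2 + 16/7z, x + 1, y + 1}.
Label its elements g_1 = z^2 + 16/7z, g_2 = x + 1, g_3 = y + 1.

Reduce p = -3y^3 - 2/5xz + 3y - 1/3z modulo G:
  leading term y^3: subtract (-3y^2)·g_3 from -3y^3 - 2/5xz + 3y - 1/3z → 3y^2 - 2/5xz + 3y - 1/3z
  leading term y^2: subtract (3y)·g_3 from 3y^2 - 2/5xz + 3y - 1/3z → -2/5xz - 1/3z
  leading term xz: subtract (-2/5z)·g_2 from -2/5xz - 1/3z → 1/15z
  leading term z: no divisor's leading term divides it; move 1/15z to the remainder.
  normal form = 1/15z.
The normal form is nonzero, so p ∉ I. Since p minus its normal form lies in I, I + (p) = I + (r) where r = 1/15z; decide whether this ideal is the whole ring.
Run Buchberger on G together with r (pairs among the g_i already reduce to 0 since G is a Gröbner basis):
g_1 = z^2 + 16/7z, LT = z^2.
g_2 = x + 1, LT = x.
g_3 = y + 1, LT = y.
r = 1/15z, LT = z.

The S-polynomials (S(g_1,g_2), S(g_1,g_3), S(g_1,r), S(g_2,g_3), S(g_2,r), S(g_3,r)) all reduce to 0 modulo the current basis, so we have a Gröbner basis.
Inter-reduce: drop elements whose leading term is divisible by another's, tail-reduce, and make monic.
Reduced Gröbner basis: {x + 1, y + 1, z}.
The reduced Gröbner basis of I + (p) is {x + 1, y + 1, z} ≠ {1}, a proper ideal, so the enlarged system stays consistent: p is independent of I, with normal form 1/15z.

The remainder on division by a Gröbner basis is unique — it is the normal form.

-3y^3 - 2/5xz + 3y - 1/3z is independent of I; its normal form modulo I is 1/15z.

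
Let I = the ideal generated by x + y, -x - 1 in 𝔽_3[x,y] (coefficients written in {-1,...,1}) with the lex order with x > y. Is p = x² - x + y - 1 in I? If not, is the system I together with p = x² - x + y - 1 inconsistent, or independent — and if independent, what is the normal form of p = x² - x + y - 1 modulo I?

First compute the reduced Gröbner basis of I by Buchberger's algorithm.
f_1 = x + y, LT = x.
f_2 = -x - 1, LT = x.

S(f_1,f_2): lcm = x. S = y - 1.
  leading term y: no divisor's leading term divides it; move y to the remainder.
  leading term 1: no divisor's leading term divides it; move -1 to the remainder.
  remainder y - 1 ≠ 0; add h_3 = y - 1 to the basis.

S(f_1,h_3): leading monomials are coprime, so the S-polynomial reduces to 0 (Buchberger's first criterion).
S(f_2,h_3): leading monomials are coprime, so the S-polynomial reduces to 0 (Buchberger's first criterion).
Every S-polynomial of the final basis reduces to 0, so we have a Gröbner basis.
Inter-reduce: drop elements whose leading term is divisible by another's, tail-reduce, and make monic.
Reduced Gröbner basis: {x + 1, y - 1}.
Label its elements g_1 = x + 1, g_2 = y - 1.

Reduce p = x² - x + y - 1 modulo G:
  leading term x²: subtract (x)·g_1 from x² - x + y - 1 → x + y - 1
  leading term x: subtract (1)·g_1 from x + y - 1 → y + 1
  leading term y: subtract (1)·g_2 from y + 1 → -1
  leading term 1: no divisor's leading term divides it; move -1 to the remainder.
  normal form = -1.
The normal form is nonzero, so p ∉ I. Since p minus its normal form lies in I, I + (p) = I + (r) where r = -1; decide whether this ideal is the whole ring.
Here r = -1 is a nonzero constant, hence a unit: 1 ∈ I + (p), the Gröbner basis of I + (p) is {1}, and the enlarged system has no common solution — adjoining p is inconsistent.

The remainder on division by a Gröbner basis is unique — it is the normal form.

Adjoining x² - x + y - 1 makes the ideal the whole ring: the system is inconsistent.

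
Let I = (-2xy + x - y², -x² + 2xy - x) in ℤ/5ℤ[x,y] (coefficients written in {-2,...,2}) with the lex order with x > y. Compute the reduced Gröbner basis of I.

G = {x - 2y², y³ + y²}

Buchberger's algorithm terminates because the ascending chain of leading-term ideals stabilizes.

f_1 = -2xy + x - y², LT = xy.
f_2 = -x² + 2xy - x, LT = x².

S(f_1,f_2): lcm = x²y. S = 2x² - xy.
  leading term x²: subtract (-2)·f_2 from 2x² - xy → -2xy - 2x
  leading term xy: subtract (1)·f_1 from -2xy - 2x → 2x + y²
  leading term x: no divisor's leading term divides it; move 2x to the remainder.
  leading term y²: no divisor's leading term divides it; move y² to the remainder.
  remainder 2x + y² ≠ 0; add g_3 = 2x + y² to the basis.

S(f_1,g_3): lcm = xy. S = 2x + 2y³ - 2y².
  leading term x: subtract (1)·g_3 from 2x + 2y³ - 2y² → 2y³ + 2y²
  leading term y³: no divisor's leading term divides it; move 2y³ to the remainder.
  leading term y²: no divisor's leading term divides it; move 2y² to the remainder.
  remainder 2y³ + 2y² ≠ 0; add g_4 = 2y³ + 2y² to the basis.

The other S-polynomials (S(f_2,g_3), S(f_1,g_4), S(f_2,g_4), S(g_3,g_4)) all reduce to 0 modulo the current basis, so we have a Gröbner basis.
Inter-reduce: drop elements whose leading term is divisible by another's, tail-reduce, and make monic.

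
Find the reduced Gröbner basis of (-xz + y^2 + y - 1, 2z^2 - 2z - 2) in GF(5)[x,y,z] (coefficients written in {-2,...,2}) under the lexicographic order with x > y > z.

f_1 = -xz + y^2 + y - 1, LT = xz.
f_2 = 2z^2 - 2z - 2, LT = z^2.

S(f_1,f_2): lcm = xz^2. S = xz + x - y^2z - yz + z.
  leading term xz: subtract (-1)·f_1 from xz + x - y^2z - yz + z → x - y^2z + y^2 - yz + y + z - 1
  leading term x: no divisor's leading term divides it; move x to the remainder.
  leading term y^2z: no divisor's leading term divides it; move -y^2z to the remainder.
  leading term y^2: no divisor's leading term divides it; move y^2 to the remainder.
  leading term yz: no divisor's leading term divides it; move -yz to the remainder.
  leading term y: no divisor's leading term divides it; move y to the remainder.
  leading term z: no divisor's leading term divides it; move z to the remainder.
  leading term 1: no divisor's leading term divides it; move -1 to the remainder.
  remainder x - y^2z + y^2 - yz + y + z - 1 ≠ 0; add g_3 = x - y^2z + y^2 - yz + y + z - 1 to the basis.

The other S-polynomials (S(f_1,g_3), S(f_2,g_3)) all reduce to 0 modulo the current basis, so we have a Gröbner basis.
Inter-reduce: drop elements whose leading term is divisible by another's, tail-reduce, and make monic.

G = {x - y^2z + y^2 - yz + y + z - 1, z^2 - z - 1}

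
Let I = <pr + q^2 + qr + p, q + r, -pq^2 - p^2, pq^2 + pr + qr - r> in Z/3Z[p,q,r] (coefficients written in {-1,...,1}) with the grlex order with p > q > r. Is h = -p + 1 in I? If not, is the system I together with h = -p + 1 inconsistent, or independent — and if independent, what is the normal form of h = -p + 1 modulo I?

Adjoining -p + 1 makes the ideal the whole ring: the system is inconsistent.

First compute the reduced Gröbner basis of I by Buchberger's algorithm.
f_1 = pr + q^2 + qr + p, LT = pr.
f_2 = q + r, LT = q.
f_3 = -pq^2 - p^2, LT = pq^2.
f_4 = pq^2 + pr + qr - r, LT = pq^2.

S(f_1,f_3): lcm = pq^2r. S = q^4 + q^3r - p^2r + pq^2.
  reduce S modulo (f_1, f_2, f_3, f_4):
  remainder p^2 + p ≠ 0; add k_5 = p^2 + p to the basis.

S(f_1,f_4): lcm = pq^2r. S = q^4 + q^3r + pq^2 - pr^2 - qr^2 + r^2.
  reduce S modulo (f_1, f_2, f_3, f_4, k_5):
  remainder r^3 + r^2 ≠ 0; add k_6 = r^3 + r^2 to the basis.

S(f_2,f_4): lcm = pq^2. S = pqr - pr - qr + r.
  reduce S modulo (f_1, f_2, f_3, f_4, k_5, k_6):
  remainder r^2 + r ≠ 0; add k_7 = r^2 + r to the basis.

The other S-polynomials (S(f_1,f_2), S(f_2,f_3), S(f_3,f_4), S(f_1,k_5), S(f_2,k_5), S(f_3,k_5), S(f_4,k_5), S(f_1,k_6), S(f_2,k_6), S(f_3,k_6), S(f_4,k_6), S(k_5,k_6), S(f_1,k_7), S(f_2,k_7), S(f_3,k_7), S(f_4,k_7), S(k_5,k_7), S(k_6,k_7)) all reduce to 0 modulo the current basis, so we have a Gröbner basis.
Inter-reduce: drop elements whose leading term is divisible by another's, tail-reduce, and make monic.
Reduced Gröbner basis: {p^2 + p, pr + p, r^2 + r, q + r}.
Label its elements g_1 = p^2 + p, g_2 = pr + p, g_3 = r^2 + r, g_4 = q + r.

Reduce h = -p + 1 modulo G:
  leading term p: no divisor's leading term divides it; move -p to the remainder.
  leading term 1: no divisor's leading term divides it; move 1 to the remainder.
  normal form = -p + 1.
The normal form is nonzero, so h ∉ I. Since h minus its normal form lies in I, I + (h) = I + (n) where n = -p + 1; decide whether this ideal is the whole ring.
Run Buchberger on G together with n (pairs among the g_i already reduce to 0 since G is a Gröbner basis):
g_1 = p^2 + p, LT = p^2.
g_2 = pr + p, LT = pr.
g_3 = r^2 + r, LT = r^2.
g_4 = q + r, LT = q.
n = -p + 1, LT = p.

S(g_1,n): lcm = p^2. S = -p.
  reduce S modulo (g_1, g_2, g_3, g_4, n):
  remainder -1 ≠ 0; add m_6 = -1 to the basis.

The other S-polynomials (S(g_1,g_2), S(g_1,g_3), S(g_1,g_4), S(g_2,g_3), S(g_2,g_4), S(g_2,n), S(g_3,g_4), S(g_3,n), S(g_4,n), S(g_1,m_6), S(g_2,m_6), S(g_3,m_6), S(g_4,m_6), S(n,m_6)) all reduce to 0 modulo the current basis, so we have a Gröbner basis.
Inter-reduce: drop elements whose leading term is divisible by another's, tail-reduce, and make monic.
Reduced Gröbner basis: {1}.
The reduced Gröbner basis of I + (h) is {1}: the ideal is the whole ring, so the enlarged system has no common solution — adjoining h is inconsistent.

The remainder on division by a Gröbner basis is unique — it is the normal form.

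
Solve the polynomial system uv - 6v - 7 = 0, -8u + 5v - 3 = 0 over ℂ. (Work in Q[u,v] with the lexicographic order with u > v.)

Compute a lex Gröbner basis by Buchberger's algorithm.
f_1 = uv - 6v - 7, LT = uv.
f_2 = -8u + 5v - 3, LT = u.

S(f_1,f_2): lcm = uv. S = \tfrac{5}{8}v^{2} - \tfrac{51}{8}v - 7.
  reduce S modulo (f_1, f_2):
  remainder \tfrac{5}{8}v^{2} - \tfrac{51}{8}v - 7 ≠ 0; add h_3 = \tfrac{5}{8}v^{2} - \tfrac{51}{8}v - 7 to the basis.

The other S-polynomials (S(f_1,h_3), S(f_2,h_3)) all reduce to 0 modulo the current basis, so we have a Gröbner basis.
Inter-reduce: drop elements whose leading term is divisible by another's, tail-reduce, and make monic.
Reduced Gröbner basis: {u - \tfrac{5}{8}v + \tfrac{3}{8}, v^{2} - \tfrac{51}{5}v - \tfrac{56}{5}}.

Elimination: the polynomial v^{2} - \tfrac{51}{5}v - \tfrac{56}{5} lies in the elimination ideal for v, so v ∈ {-1, 56/5}. For each such v, the remaining basis elements (now univariate) give the rest of the solution.
  v = -1: the earlier basis element becomes u + 1 = 0, giving u = -1 — point (-1, -1).
  v = 56/5: the earlier basis element becomes u - \tfrac{53}{8} = 0, giving u = 53/8 — point (53/8, 56/5).
Zero-dimensionality of the ideal guarantees finitely many solutions over ℂ.

{(-1, -1), (53/8, 56/5)}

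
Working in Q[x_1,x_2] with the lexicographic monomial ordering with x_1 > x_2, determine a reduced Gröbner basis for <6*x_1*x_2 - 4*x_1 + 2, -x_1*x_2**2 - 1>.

G = {x_1 - 3/4*x_2 + 7/4, x_2**2 - 3*x_2 + 2}

The reduced Gröbner basis is the canonical form of the ideal for this ordering.

f_1 = 6*x_1*x_2 - 4*x_1 + 2, LT = x_1*x_2.
f_2 = -x_1*x_2**2 - 1, LT = x_1*x_2**2.

S(f_1,f_2): lcm = x_1*x_2**2. S = -2/3*x_1*x_2 + 1/3*x_2 - 1.
  leading term x_1*x_2: subtract (-1/9)·f_1 from -2/3*x_1*x_2 + 1/3*x_2 - 1 → -4/9*x_1 + 1/3*x_2 - 7/9
  leading term x_1: no divisor's leading term divides it; move -4/9*x_1 to the remainder.
  leading term x_2: no divisor's leading term divides it; move 1/3*x_2 to the remainder.
  leading term 1: no divisor's leading term divides it; move -7/9 to the remainder.
  remainder -4/9*x_1 + 1/3*x_2 - 7/9 ≠ 0; add g_3 = -4/9*x_1 + 1/3*x_2 - 7/9 to the basis.

S(f_1,g_3): lcm = x_1*x_2. S = -2/3*x_1 + 3/4*x_2**2 - 7/4*x_2 + 1/3.
  leading term x_1: subtract (3/2)·g_3 from -2/3*x_1 + 3/4*x_2**2 - 7/4*x_2 + 1/3 → 3/4*x_2**2 - 9/4*x_2 + 3/2
  leading term x_2**2: no divisor's leading term divides it; move 3/4*x_2**2 to the remainder.
  leading term x_2: no divisor's leading term divides it; move -9/4*x_2 to the remainder.
  leading term 1: no divisor's leading term divides it; move 3/2 to the remainder.
  remainder 3/4*x_2**2 - 9/4*x_2 + 3/2 ≠ 0; add g_4 = 3/4*x_2**2 - 9/4*x_2 + 3/2 to the basis.

The other S-polynomials (S(f_2,g_3), S(f_1,g_4), S(f_2,g_4), S(g_3,g_4)) all reduce to 0 modulo the current basis, so we have a Gröbner basis.
Inter-reduce: drop elements whose leading term is divisible by another's, tail-reduce, and make monic.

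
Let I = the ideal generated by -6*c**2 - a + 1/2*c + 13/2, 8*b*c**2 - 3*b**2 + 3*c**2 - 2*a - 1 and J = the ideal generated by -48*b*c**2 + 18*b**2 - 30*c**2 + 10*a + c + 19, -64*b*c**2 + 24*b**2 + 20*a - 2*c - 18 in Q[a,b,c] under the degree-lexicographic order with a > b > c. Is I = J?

Equality of ideals is decidable: compute both reduced Gröbner bases (unique for the ordering) and check whether they agree.
Buchberger on the first generating set:
f_1 = -6*c**2 - a + 1/2*c + 13/2, LT = c**2.
f_2 = 8*b*c**2 - 3*b**2 + 3*c**2 - 2*a - 1, LT = b*c**2.

S(f_1,f_2): lcm = b*c**2. S = 1/6*a*b + 3/8*b**2 - 1/12*b*c - 3/8*c**2 + 1/4*a - 13/12*b + 1/8.
  leading term a*b: no divisor's leading term divides it; move 1/6*a*b to the remainder.
  leading term b**2: no divisor's leading term divides it; move 3/8*b**2 to the remainder.
  leading term b*c: no divisor's leading term divides it; move -1/12*b*c to the remainder.
  leading term c**2: subtract (1/16)·f_1 from -3/8*c**2 + 1/4*a - 13/12*b + 1/8 → 5/16*a - 13/12*b - 1/32*c - 9/32
  leading term a: no divisor's leading term divides it; move 5/16*a to the remainder.
  leading term b: no divisor's leading term divides it; move -13/12*b to the remainder.
  leading term c: no divisor's leading term divides it; move -1/32*c to the remainder.
  leading term 1: no divisor's leading term divides it; move -9/32 to the remainder.
  remainder 1/6*a*b + 3/8*b**2 - 1/12*b*c + 5/16*a - 13/12*b - 1/32*c - 9/32 ≠ 0; add g_3 = 1/6*a*b + 3/8*b**2 - 1/12*b*c + 5/16*a - 13/12*b - 1/32*c - 9/32 to the basis.

The other S-polynomials (S(f_1,g_3), S(f_2,g_3)) all reduce to 0 modulo the current basis, so we have a Gröbner basis.
Inter-reduce: drop elements whose leading term is divisible by another's, tail-reduce, and make monic.
Reduced Gröbner basis: {a*b + 9/4*b**2 - 1/2*b*c + 15/8*a - 13/2*b - 3/16*c - 27/16, c**2 + 1/6*a - 1/12*c - 13/12}.

Buchberger on the second generating set:
h_1 = -48*b*c**2 + 18*b**2 - 30*c**2 + 10*a + c + 19, LT = b*c**2.
h_2 = -64*b*c**2 + 24*b**2 + 20*a - 2*c - 18, LT = b*c**2.

S(h_1,h_2): lcm = b*c**2. S = 5/8*c**2 + 5/48*a - 5/96*c - 65/96.
  leading term c**2: no divisor's leading term divides it; move 5/8*c**2 to the remainder.
  leading term a: no divisor's leading term divides it; move 5/48*a to the remainder.
  leading term c: no divisor's leading term divides it; move -5/96*c to the remainder.
  leading term 1: no divisor's leading term divides it; move -65/96 to the remainder.
  remainder 5/8*c**2 + 5/48*a - 5/96*c - 65/96 ≠ 0; add k_3 = 5/8*c**2 + 5/48*a - 5/96*c - 65/96 to the basis.

S(h_1,k_3): lcm = b*c**2. S = -1/6*a*b - 3/8*b**2 + 1/12*b*c + 5/8*c**2 - 5/24*a + 13/12*b - 1/48*c - 19/48.
  leading term a*b: no divisor's leading term divides it; move -1/6*a*b to the remainder.
  leading term b**2: no divisor's leading term divides it; move -3/8*b**2 to the remainder.
  leading term b*c: no divisor's leading term divides it; move 1/12*b*c to the remainder.
  leading term c**2: subtract (1)·k_3 from 5/8*c**2 - 5/24*a + 13/12*b - 1/48*c - 19/48 → -5/16*a + 13/12*b + 1/32*c + 9/32
  leading term a: no divisor's leading term divides it; move -5/16*a to the remainder.
  leading term b: no divisor's leading term divides it; move 13/12*b to the remainder.
  leading term c: no divisor's leading term divides it; move 1/32*c to the remainder.
  leading term 1: no divisor's leading term divides it; move 9/32 to the remainder.
  remainder -1/6*a*b - 3/8*b**2 + 1/12*b*c - 5/16*a + 13/12*b + 1/32*c + 9/32 ≠ 0; add k_4 = -1/6*a*b - 3/8*b**2 + 1/12*b*c - 5/16*a + 13/12*b + 1/32*c + 9/32 to the basis.

The other S-polynomials (S(h_2,k_3), S(h_1,k_4), S(h_2,k_4), S(k_3,k_4)) all reduce to 0 modulo the current basis, so we have a Gröbner basis.
Inter-reduce: drop elements whose leading term is divisible by another's, tail-reduce, and make monic.
Reduced Gröbner basis: {a*b + 9/4*b**2 - 1/2*b*c + 15/8*a - 13/2*b - 3/16*c - 27/16, c**2 + 1/6*a - 1/12*c - 13/12}.

These coincide, so the ideals are equal.

Yes, the ideals are equal.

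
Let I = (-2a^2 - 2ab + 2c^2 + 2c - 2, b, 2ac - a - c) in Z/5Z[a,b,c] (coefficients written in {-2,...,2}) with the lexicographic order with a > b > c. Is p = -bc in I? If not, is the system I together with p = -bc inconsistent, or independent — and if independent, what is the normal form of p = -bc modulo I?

-bc lies in I (it reduces to 0).

First compute the reduced Gröbner basis of I by Buchberger's algorithm.
f_1 = -2a^2 - 2ab + 2c^2 + 2c - 2, LT = a^2.
f_2 = b, LT = b.
f_3 = 2ac - a - c, LT = ac.

S(f_1,f_3): lcm = a^2c. S = -2a^2 + abc - 2ac - c^3 - c^2 + c.
  reduce S modulo (f_1, f_2, f_3):
  remainder -a - c^3 + 2c^2 - 2c + 2 ≠ 0; add h_4 = -a - c^3 + 2c^2 - 2c + 2 to the basis.

S(f_3,h_4): lcm = ac. S = 2a - c^4 + 2c^3 - 2c^2 - c.
  reduce S modulo (f_1, f_2, f_3, h_4):
  remainder -c^4 + 2c^2 - 1 ≠ 0; add h_5 = -c^4 + 2c^2 - 1 to the basis.

The other S-polynomials (S(f_1,f_2), S(f_2,f_3), S(f_1,h_4), S(f_2,h_4), S(f_1,h_5), S(f_2,h_5), S(f_3,h_5), S(h_4,h_5)) all reduce to 0 modulo the current basis, so we have a Gröbner basis.
Inter-reduce: drop elements whose leading term is divisible by another's, tail-reduce, and make monic.
Reduced Gröbner basis: {a + c^3 - 2c^2 + 2c - 2, b, c^4 - 2c^2 + 1}.
Label its elements g_1 = a + c^3 - 2c^2 + 2c - 2, g_2 = b, g_3 = c^4 - 2c^2 + 1.

Reduce p = -bc modulo G:
  leading term bc: subtract (-c)·g_2 from -bc → 0
  normal form = 0.
Since the normal form is 0, p ∈ I.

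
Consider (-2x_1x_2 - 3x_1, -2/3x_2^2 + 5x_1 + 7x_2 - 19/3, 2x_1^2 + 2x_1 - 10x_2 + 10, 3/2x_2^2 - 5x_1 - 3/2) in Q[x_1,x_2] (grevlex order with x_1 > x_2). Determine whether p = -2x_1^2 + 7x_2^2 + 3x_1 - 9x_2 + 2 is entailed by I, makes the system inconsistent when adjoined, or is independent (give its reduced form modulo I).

First compute the reduced Gröbner basis of I by Buchberger's algorithm.
f_1 = -2x_1x_2 - 3x_1, LT = x_1x_2.
f_2 = -2/3x_2^2 + 5x_1 + 7x_2 - 19/3, LT = x_2^2.
f_3 = 2x_1^2 + 2x_1 - 10x_2 + 10, LT = x_1^2.
f_4 = 3/2x_2^2 - 5x_1 - 3/2, LT = x_2^2.

S(f_1,f_2): lcm = x_1x_2^2. S = 15/2x_1^2 + 12x_1x_2 - 19/2x_1.
  reduce S modulo (f_1, f_2, f_3, f_4):
  remainder -35x_1 + 75/2x_2 - 75/2 ≠ 0; add h_5 = -35x_1 + 75/2x_2 - 75/2 to the basis.

S(f_1,f_3): lcm = x_1^2x_2. S = 3/2x_1^2 - x_1x_2 + 5x_2^2 - 5x_2.
  reduce S modulo (f_1, f_2, f_3, f_4, h_5):
  remainder 2665/28x_2 - 2665/28 ≠ 0; add h_6 = 2665/28x_2 - 2665/28 to the basis.

The other S-polynomials (S(f_1,f_4), S(f_2,f_3), S(f_2,f_4), S(f_3,f_4), S(f_1,h_5), S(f_2,h_5), S(f_3,h_5), S(f_4,h_5), S(f_1,h_6), S(f_2,h_6), S(f_3,h_6), S(f_4,h_6), S(h_5,h_6)) all reduce to 0 modulo the current basis, so we have a Gröbner basis.
Inter-reduce: drop elements whose leading term is divisible by another's, tail-reduce, and make monic.
Reduced Gröbner basis: {x_1, x_2 - 1}.
Label its elements g_1 = x_1, g_2 = x_2 - 1.

Reduce p = -2x_1^2 + 7x_2^2 + 3x_1 - 9x_2 + 2 modulo G:
  leading term x_1^2: subtract (-2x_1)·g_1 from -2x_1^2 + 7x_2^2 + 3x_1 - 9x_2 + 2 → 7x_2^2 + 3x_1 - 9x_2 + 2
  leading term x_2^2: subtract (7x_2)·g_2 from 7x_2^2 + 3x_1 - 9x_2 + 2 → 3x_1 - 2x_2 + 2
  leading term x_1: subtract (3)·g_1 from 3x_1 - 2x_2 + 2 → -2x_2 + 2
  leading term x_2: subtract (-2)·g_2 from -2x_2 + 2 → 0
  normal form = 0.
Since the normal form is 0, p ∈ I.

-2x_1^2 + 7x_2^2 + 3x_1 - 9x_2 + 2 lies in I (it reduces to 0).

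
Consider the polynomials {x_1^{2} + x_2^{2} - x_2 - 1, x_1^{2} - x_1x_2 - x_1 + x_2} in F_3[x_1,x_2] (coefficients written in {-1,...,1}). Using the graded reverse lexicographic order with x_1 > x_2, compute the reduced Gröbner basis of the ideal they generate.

f_1 = x_1^{2} + x_2^{2} - x_2 - 1, LT = x_1^{2}.
f_2 = x_1^{2} - x_1x_2 - x_1 + x_2, LT = x_1^{2}.

S(f_1,f_2): lcm = x_1^{2}. S = x_1x_2 + x_2^{2} + x_1 + x_2 - 1.
  leading term x_1x_2: no divisor's leading term divides it; move x_1x_2 to the remainder.
  leading term x_2^{2}: no divisor's leading term divides it; move x_2^{2} to the remainder.
  leading term x_1: no divisor's leading term divides it; move x_1 to the remainder.
  leading term x_2: no divisor's leading term divides it; move x_2 to the remainder.
  leading term 1: no divisor's leading term divides it; move -1 to the remainder.
  remainder x_1x_2 + x_2^{2} + x_1 + x_2 - 1 ≠ 0; add g_3 = x_1x_2 + x_2^{2} + x_1 + x_2 - 1 to the basis.

S(f_1,g_3): lcm = x_1^{2}x_2. S = -x_1x_2^{2} + x_2^{3} - x_1^{2} - x_1x_2 - x_2^{2} + x_1 - x_2.
  leading term x_1x_2^{2}: subtract (-x_2)·g_3 from -x_1x_2^{2} + x_2^{3} - x_1^{2} - x_1x_2 - x_2^{2} + x_1 - x_2 → -x_2^{3} - x_1^{2} + x_1 + x_2
  leading term x_2^{3}: no divisor's leading term divides it; move -x_2^{3} to the remainder.
  leading term x_1^{2}: subtract (-1)·f_1 from -x_1^{2} + x_1 + x_2 → x_2^{2} + x_1 - 1
  leading term x_2^{2}: no divisor's leading term divides it; move x_2^{2} to the remainder.
  leading term x_1: no divisor's leading term divides it; move x_1 to the remainder.
  leading term 1: no divisor's leading term divides it; move -1 to the remainder.
  remainder -x_2^{3} + x_2^{2} + x_1 - 1 ≠ 0; add g_4 = -x_2^{3} + x_2^{2} + x_1 - 1 to the basis.

The other S-polynomials (S(f_2,g_3), S(f_1,g_4), S(f_2,g_4), S(g_3,g_4)) all reduce to 0 modulo the current basis, so we have a Gröbner basis.
Inter-reduce: drop elements whose leading term is divisible by another's, tail-reduce, and make monic.

G = {x_2^{3} - x_2^{2} - x_1 + 1, x_1^{2} + x_2^{2} - x_2 - 1, x_1x_2 + x_2^{2} + x_1 + x_2 - 1}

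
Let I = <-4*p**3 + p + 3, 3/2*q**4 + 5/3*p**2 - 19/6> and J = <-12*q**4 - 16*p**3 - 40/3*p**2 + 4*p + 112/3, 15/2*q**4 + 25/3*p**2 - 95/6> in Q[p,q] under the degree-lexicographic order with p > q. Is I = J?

Equality of ideals is decidable: compute both reduced Gröbner bases (unique for the ordering) and check whether they agree.
Buchberger on the first generating set:
f_1 = -4*p**3 + p + 3, LT = p**3.
f_2 = 3/2*q**4 + 5/3*p**2 - 19/6, LT = q**4.

The S-polynomials (S(f_1,f_2)) all reduce to 0 modulo the current basis, so we have a Gröbner basis.
Inter-reduce: drop elements whose leading term is divisible by another's, tail-reduce, and make monic.
Reduced Gröbner basis: {q**4 + 10/9*p**2 - 19/9, p**3 - 1/4*p - 3/4}.

Buchberger on the second generating set:
h_1 = -12*q**4 - 16*p**3 - 40/3*p**2 + 4*p + 112/3, LT = q**4.
h_2 = 15/2*q**4 + 25/3*p**2 - 95/6, LT = q**4.

S(h_1,h_2): lcm = q**4. S = 4/3*p**3 - 1/3*p - 1.
  reduce S modulo (h_1, h_2):
  remainder 4/3*p**3 - 1/3*p - 1 ≠ 0; add k_3 = 4/3*p**3 - 1/3*p - 1 to the basis.

The other S-polynomials (S(h_1,k_3), S(h_2,k_3)) all reduce to 0 modulo the current basis, so we have a Gröbner basis.
Inter-reduce: drop elements whose leading term is divisible by another's, tail-reduce, and make monic.
Reduced Gröbner basis: {q**4 + 10/9*p**2 - 19/9, p**3 - 1/4*p - 3/4}.

Same reduced basis, so the two generating sets span the same ideal.

Yes, the ideals are equal.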